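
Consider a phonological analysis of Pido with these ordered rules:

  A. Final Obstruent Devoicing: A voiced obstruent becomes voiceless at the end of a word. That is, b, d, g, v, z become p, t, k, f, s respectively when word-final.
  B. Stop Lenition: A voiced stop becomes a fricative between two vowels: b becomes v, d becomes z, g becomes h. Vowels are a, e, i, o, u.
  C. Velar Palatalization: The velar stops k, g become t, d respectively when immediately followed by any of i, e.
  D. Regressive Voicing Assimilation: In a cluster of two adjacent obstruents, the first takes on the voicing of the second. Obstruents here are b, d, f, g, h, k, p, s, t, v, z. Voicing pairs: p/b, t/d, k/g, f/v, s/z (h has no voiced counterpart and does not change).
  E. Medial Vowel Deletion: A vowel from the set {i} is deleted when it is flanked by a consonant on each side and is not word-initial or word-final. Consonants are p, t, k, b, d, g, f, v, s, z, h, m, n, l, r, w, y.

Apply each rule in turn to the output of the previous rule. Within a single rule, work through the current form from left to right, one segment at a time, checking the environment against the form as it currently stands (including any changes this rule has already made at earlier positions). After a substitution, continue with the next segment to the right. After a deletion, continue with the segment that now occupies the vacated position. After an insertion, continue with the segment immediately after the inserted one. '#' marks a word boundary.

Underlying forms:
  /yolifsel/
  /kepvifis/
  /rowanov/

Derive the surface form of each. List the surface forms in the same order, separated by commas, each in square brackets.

/yolifsel/:
  A Final Obstruent Devoicing: no change — [yolifsel]
  B Stop Lenition: no change — [yolifsel]
  C Velar Palatalization: no change — [yolifsel]
  D Regressive Voicing Assimilation: no change — [yolifsel]
  E Medial Vowel Deletion: [yolifsel] → [yolfsel]
/kepvifis/:
  A Final Obstruent Devoicing: no change — [kepvifis]
  B Stop Lenition: no change — [kepvifis]
  C Velar Palatalization: [kepvifis] → [tepvifis]
  D Regressive Voicing Assimilation: [tepvifis] → [tebvifis]
  E Medial Vowel Deletion: [tebvifis] → [tebvfs]
/rowanov/:
  A Final Obstruent Devoicing: [rowanov] → [rowanof]
  B Stop Lenition: no change — [rowanof]
  C Velar Palatalization: no change — [rowanof]
  D Regressive Voicing Assimilation: no change — [rowanof]
  E Medial Vowel Deletion: no change — [rowanof]

[yolfsel], [tebvfs], [rowanof]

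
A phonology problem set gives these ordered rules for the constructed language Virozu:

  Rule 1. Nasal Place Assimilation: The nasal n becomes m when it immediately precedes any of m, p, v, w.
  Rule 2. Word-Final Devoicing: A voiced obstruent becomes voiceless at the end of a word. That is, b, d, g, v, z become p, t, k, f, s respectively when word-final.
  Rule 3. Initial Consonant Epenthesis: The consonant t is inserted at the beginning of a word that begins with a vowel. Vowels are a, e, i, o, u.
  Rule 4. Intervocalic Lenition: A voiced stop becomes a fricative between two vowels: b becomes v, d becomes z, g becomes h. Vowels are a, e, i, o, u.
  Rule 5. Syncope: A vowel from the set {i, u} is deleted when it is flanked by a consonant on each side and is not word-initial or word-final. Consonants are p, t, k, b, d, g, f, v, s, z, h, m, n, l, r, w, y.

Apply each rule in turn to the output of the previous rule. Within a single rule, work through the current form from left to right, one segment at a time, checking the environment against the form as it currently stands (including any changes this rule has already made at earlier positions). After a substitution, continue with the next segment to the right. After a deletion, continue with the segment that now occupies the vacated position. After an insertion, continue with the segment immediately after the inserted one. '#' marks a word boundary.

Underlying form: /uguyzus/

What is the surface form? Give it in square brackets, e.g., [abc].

[thyzs]

Rule 1 Nasal Place Assimilation: no change — [uguyzus]
Rule 2 Word-Final Devoicing: no change — [uguyzus]
Rule 3 Initial Consonant Epenthesis: [uguyzus] → [tuguyzus]
Rule 4 Intervocalic Lenition: [tuguyzus] → [tuhuyzus]
Rule 5 Syncope: [tuhuyzus] → [thyzs]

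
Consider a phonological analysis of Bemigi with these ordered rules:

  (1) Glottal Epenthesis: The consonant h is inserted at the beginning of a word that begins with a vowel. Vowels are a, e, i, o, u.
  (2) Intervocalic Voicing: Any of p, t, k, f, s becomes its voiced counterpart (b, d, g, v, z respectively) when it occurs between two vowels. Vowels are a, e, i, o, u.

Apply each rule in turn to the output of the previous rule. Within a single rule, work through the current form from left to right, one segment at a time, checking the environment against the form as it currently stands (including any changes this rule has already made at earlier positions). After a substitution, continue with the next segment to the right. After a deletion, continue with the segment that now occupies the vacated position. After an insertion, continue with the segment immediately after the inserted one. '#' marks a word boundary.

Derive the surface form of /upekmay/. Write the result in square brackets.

[hubekmay]

(1) Glottal Epenthesis: [upekmay] → [hupekmay]
(2) Intervocalic Voicing: [hupekmay] → [hubekmay]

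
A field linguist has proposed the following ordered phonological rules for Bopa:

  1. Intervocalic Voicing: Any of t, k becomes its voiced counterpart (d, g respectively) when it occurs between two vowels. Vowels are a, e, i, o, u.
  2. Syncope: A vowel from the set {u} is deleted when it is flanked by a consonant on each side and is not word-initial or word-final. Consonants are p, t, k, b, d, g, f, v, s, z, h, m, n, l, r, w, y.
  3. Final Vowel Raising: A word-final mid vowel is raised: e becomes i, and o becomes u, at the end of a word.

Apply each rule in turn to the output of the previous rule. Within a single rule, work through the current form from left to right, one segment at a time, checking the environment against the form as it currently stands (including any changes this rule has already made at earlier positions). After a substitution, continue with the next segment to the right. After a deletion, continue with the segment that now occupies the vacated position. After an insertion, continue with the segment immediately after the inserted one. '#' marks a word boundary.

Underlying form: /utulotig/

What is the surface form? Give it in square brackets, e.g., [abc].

1 Intervocalic Voicing: [utulotig] → [udulodig]
2 Syncope: [udulodig] → [udlodig]
3 Final Vowel Raising: no change — [udlodig]

[udlodig]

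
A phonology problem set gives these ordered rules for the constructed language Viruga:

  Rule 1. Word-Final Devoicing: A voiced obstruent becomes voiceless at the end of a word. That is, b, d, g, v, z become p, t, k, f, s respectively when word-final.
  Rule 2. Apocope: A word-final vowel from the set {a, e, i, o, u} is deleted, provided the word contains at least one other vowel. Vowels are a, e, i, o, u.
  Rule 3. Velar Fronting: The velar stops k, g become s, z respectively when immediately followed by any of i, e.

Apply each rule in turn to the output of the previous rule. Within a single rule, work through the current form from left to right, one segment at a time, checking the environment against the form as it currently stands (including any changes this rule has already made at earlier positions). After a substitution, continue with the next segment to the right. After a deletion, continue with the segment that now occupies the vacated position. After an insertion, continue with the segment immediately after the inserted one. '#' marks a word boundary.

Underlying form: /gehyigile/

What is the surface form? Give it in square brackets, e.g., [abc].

Rule 1 Word-Final Devoicing: no change — [gehyigile]
Rule 2 Apocope: [gehyigile] → [gehyigil]
Rule 3 Velar Fronting: [gehyigil] → [zehyizil]

[zehyizil]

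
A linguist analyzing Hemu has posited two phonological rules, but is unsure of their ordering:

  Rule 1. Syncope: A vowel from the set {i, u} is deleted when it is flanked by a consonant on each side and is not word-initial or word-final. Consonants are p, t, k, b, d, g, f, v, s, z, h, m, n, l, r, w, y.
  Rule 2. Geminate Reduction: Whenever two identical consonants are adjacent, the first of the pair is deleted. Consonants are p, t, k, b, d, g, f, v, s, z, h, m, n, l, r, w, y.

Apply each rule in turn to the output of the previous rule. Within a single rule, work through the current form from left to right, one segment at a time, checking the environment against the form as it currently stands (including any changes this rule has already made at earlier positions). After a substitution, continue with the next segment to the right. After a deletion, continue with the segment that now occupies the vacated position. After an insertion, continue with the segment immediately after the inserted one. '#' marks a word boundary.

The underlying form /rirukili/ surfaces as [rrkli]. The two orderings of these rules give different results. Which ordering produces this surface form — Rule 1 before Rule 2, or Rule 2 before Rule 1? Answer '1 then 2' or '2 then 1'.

2 then 1

Order 1 then 2:
  1 Syncope: [rirukili] → [rrkli]
  2 Geminate Reduction: [rrkli] → [rkli]
  result: [rkli]
Order 2 then 1:
  2 Geminate Reduction: no change — [rirukili]
  1 Syncope: [rirukili] → [rrkli]
  result: [rrkli]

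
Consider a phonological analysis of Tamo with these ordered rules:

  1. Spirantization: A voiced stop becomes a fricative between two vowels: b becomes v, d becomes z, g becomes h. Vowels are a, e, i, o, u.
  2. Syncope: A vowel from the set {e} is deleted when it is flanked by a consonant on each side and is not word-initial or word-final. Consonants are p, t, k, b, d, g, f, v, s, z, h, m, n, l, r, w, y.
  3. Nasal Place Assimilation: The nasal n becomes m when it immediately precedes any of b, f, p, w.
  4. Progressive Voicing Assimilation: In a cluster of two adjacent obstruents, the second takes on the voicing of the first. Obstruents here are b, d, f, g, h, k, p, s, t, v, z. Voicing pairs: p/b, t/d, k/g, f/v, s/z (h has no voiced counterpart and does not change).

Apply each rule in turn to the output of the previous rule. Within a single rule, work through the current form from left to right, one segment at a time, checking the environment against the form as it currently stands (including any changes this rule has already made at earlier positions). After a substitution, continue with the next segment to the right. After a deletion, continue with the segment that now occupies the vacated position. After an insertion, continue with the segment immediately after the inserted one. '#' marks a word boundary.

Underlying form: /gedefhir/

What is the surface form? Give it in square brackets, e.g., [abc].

[gzvhir]

1 Spirantization: [gedefhir] → [gezefhir]
2 Syncope: [gezefhir] → [gzfhir]
3 Nasal Place Assimilation: no change — [gzfhir]
4 Progressive Voicing Assimilation: [gzfhir] → [gzvhir]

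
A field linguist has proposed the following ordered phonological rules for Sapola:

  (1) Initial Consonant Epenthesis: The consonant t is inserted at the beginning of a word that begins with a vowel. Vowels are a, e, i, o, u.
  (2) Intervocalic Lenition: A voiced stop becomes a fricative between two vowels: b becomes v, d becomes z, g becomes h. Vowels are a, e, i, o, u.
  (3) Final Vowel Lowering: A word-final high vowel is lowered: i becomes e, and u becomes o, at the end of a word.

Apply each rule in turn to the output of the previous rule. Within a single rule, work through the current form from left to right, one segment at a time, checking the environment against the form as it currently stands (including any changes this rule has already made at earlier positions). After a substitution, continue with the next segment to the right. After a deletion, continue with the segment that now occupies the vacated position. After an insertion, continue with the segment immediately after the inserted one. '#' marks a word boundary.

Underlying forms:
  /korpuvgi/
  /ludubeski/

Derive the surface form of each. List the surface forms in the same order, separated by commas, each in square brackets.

[korpuvge], [luzuveske]

/korpuvgi/:
  (1) Initial Consonant Epenthesis: no change — [korpuvgi]
  (2) Intervocalic Lenition: no change — [korpuvgi]
  (3) Final Vowel Lowering: [korpuvgi] → [korpuvge]
/ludubeski/:
  (1) Initial Consonant Epenthesis: no change — [ludubeski]
  (2) Intervocalic Lenition: [ludubeski] → [luzuveski]
  (3) Final Vowel Lowering: [luzuveski] → [luzuveske]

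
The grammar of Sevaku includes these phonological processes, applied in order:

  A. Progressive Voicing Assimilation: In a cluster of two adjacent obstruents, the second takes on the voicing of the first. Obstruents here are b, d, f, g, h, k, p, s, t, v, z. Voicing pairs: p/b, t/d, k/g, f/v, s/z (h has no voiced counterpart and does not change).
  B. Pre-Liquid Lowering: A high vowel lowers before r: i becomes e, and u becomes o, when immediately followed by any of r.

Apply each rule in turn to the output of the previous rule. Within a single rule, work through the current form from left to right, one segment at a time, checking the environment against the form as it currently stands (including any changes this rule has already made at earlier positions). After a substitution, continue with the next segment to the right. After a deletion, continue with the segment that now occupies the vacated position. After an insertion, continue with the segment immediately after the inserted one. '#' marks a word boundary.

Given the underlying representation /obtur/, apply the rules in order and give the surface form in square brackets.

[obdor]

A Progressive Voicing Assimilation: [obtur] → [obdur]
B Pre-Liquid Lowering: [obdur] → [obdor]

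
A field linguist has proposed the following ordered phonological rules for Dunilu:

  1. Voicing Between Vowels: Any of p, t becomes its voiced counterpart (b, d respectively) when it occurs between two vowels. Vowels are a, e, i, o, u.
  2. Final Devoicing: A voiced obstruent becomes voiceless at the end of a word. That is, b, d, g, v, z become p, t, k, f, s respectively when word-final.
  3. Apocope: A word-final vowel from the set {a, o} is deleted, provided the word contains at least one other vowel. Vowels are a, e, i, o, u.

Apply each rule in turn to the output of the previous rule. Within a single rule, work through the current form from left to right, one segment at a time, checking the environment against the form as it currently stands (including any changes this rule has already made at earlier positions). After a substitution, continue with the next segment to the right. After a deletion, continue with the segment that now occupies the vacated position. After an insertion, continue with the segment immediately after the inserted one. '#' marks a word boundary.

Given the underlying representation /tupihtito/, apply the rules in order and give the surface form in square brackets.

[tubihtid]

1 Voicing Between Vowels: [tupihtito] → [tubihtido]
2 Final Devoicing: no change — [tubihtido]
3 Apocope: [tubihtido] → [tubihtid]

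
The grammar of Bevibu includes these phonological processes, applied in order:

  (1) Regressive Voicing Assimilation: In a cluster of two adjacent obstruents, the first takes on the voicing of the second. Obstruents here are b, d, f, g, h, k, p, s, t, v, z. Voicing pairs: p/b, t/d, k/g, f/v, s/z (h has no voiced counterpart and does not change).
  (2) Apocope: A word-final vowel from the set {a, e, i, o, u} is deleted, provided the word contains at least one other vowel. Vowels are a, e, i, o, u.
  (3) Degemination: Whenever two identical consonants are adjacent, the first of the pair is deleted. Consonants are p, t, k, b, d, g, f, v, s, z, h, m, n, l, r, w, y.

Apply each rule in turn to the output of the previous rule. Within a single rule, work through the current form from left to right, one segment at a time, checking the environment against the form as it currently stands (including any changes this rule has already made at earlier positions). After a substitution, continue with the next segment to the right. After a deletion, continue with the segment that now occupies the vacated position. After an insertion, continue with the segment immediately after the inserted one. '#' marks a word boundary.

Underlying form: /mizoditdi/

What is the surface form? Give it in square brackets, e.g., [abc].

(1) Regressive Voicing Assimilation: [mizoditdi] → [mizodiddi]
(2) Apocope: [mizodiddi] → [mizodidd]
(3) Degemination: [mizodidd] → [mizodid]

[mizodid]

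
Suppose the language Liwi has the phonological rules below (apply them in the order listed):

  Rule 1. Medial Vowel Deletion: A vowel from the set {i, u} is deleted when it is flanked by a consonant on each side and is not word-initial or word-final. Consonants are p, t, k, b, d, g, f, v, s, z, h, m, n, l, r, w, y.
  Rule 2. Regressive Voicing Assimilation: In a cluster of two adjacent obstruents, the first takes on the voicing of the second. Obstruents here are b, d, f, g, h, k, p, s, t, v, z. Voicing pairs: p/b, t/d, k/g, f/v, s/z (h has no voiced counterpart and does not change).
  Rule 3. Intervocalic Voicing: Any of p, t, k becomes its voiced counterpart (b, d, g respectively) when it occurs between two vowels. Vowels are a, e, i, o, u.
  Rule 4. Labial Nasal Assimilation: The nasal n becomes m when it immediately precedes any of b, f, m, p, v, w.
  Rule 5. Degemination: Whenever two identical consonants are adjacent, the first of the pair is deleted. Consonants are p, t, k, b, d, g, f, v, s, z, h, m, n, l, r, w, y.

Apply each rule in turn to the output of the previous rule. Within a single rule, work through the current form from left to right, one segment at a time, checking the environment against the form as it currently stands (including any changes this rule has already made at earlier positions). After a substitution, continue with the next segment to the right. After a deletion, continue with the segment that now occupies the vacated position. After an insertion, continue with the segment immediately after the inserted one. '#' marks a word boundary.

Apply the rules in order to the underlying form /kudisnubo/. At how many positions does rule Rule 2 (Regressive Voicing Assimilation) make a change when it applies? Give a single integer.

Rule 1 Medial Vowel Deletion: [kudisnubo] → [kdsnbo]
Rule 2 Regressive Voicing Assimilation: [kdsnbo] → [gtsnbo]
Rule 3 Intervocalic Voicing: no change — [gtsnbo]
Rule 4 Labial Nasal Assimilation: [gtsnbo] → [gtsmbo]
Rule 5 Degemination: no change — [gtsmbo]
Rule Rule 2 changed 2 position(s).

2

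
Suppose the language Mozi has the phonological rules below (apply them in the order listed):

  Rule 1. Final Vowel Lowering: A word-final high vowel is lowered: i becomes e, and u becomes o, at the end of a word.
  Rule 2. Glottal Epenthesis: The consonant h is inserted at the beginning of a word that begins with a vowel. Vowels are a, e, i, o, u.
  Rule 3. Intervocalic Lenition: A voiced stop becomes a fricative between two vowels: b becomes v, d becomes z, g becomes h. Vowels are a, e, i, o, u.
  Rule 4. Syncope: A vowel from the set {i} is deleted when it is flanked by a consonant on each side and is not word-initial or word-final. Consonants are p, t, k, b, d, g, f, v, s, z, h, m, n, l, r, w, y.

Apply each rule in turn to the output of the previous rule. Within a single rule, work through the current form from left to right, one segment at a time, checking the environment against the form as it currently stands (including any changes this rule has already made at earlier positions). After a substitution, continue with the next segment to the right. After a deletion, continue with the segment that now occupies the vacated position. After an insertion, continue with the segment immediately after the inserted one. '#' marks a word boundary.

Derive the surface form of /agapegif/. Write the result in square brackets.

Rule 1 Final Vowel Lowering: no change — [agapegif]
Rule 2 Glottal Epenthesis: [agapegif] → [hagapegif]
Rule 3 Intervocalic Lenition: [hagapegif] → [hahapehif]
Rule 4 Syncope: [hahapehif] → [hahapehf]

[hahapehf]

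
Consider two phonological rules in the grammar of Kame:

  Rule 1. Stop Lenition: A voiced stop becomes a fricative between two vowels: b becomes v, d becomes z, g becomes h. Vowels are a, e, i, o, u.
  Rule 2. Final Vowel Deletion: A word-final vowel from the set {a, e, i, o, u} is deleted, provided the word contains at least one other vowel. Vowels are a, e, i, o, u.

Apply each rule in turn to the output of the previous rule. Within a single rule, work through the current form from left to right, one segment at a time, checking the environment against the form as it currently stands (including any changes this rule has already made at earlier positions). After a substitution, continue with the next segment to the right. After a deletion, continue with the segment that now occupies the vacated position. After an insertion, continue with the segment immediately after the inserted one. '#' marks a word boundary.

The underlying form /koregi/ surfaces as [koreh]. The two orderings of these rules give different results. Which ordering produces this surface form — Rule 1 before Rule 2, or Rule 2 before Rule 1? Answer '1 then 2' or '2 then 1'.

Order 1 then 2:
  1 Stop Lenition: [koregi] → [korehi]
  2 Final Vowel Deletion: [korehi] → [koreh]
  result: [koreh]
Order 2 then 1:
  2 Final Vowel Deletion: [koregi] → [koreg]
  1 Stop Lenition: no change — [koreg]
  result: [koreg]

1 then 2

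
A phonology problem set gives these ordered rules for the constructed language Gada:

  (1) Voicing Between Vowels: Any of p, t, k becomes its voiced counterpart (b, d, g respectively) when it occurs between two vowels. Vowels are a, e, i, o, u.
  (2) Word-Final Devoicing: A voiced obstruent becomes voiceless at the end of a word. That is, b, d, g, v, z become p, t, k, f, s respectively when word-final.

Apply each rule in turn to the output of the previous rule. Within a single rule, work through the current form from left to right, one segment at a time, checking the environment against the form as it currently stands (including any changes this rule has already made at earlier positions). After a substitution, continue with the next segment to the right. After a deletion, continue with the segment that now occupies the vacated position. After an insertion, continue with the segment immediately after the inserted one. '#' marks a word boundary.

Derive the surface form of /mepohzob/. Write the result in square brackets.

(1) Voicing Between Vowels: [mepohzob] → [mebohzob]
(2) Word-Final Devoicing: [mebohzob] → [mebohzop]

[mebohzop]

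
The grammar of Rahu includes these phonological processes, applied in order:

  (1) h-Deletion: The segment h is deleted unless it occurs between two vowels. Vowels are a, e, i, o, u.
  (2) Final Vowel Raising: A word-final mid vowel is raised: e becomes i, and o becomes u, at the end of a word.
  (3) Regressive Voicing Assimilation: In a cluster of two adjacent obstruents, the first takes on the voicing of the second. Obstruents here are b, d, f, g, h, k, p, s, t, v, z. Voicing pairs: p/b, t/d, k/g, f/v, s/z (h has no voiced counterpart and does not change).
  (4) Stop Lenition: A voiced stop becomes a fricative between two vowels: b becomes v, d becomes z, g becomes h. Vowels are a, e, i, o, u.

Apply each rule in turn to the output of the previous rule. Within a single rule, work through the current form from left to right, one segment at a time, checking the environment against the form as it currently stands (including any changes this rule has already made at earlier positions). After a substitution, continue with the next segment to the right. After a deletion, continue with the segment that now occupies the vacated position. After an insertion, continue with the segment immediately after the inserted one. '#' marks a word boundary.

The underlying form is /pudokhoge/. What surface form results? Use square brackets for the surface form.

[puzokohi]

(1) h-Deletion: [pudokhoge] → [pudokoge]
(2) Final Vowel Raising: [pudokoge] → [pudokogi]
(3) Regressive Voicing Assimilation: no change — [pudokogi]
(4) Stop Lenition: [pudokogi] → [puzokohi]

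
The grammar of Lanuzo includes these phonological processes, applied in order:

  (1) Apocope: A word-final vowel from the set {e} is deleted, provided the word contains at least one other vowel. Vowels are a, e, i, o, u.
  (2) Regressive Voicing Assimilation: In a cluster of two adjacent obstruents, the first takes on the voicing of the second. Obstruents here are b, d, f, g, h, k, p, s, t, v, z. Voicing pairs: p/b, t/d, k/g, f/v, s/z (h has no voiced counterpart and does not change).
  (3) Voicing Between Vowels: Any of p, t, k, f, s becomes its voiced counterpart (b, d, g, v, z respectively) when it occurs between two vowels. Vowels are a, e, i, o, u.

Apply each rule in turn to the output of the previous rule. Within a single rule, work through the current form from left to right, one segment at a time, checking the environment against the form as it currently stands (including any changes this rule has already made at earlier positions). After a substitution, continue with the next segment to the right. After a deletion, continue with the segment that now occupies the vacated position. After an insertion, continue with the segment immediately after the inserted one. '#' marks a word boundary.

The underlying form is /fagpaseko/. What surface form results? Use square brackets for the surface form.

(1) Apocope: no change — [fagpaseko]
(2) Regressive Voicing Assimilation: [fagpaseko] → [fakpaseko]
(3) Voicing Between Vowels: [fakpaseko] → [fakpazego]

[fakpazego]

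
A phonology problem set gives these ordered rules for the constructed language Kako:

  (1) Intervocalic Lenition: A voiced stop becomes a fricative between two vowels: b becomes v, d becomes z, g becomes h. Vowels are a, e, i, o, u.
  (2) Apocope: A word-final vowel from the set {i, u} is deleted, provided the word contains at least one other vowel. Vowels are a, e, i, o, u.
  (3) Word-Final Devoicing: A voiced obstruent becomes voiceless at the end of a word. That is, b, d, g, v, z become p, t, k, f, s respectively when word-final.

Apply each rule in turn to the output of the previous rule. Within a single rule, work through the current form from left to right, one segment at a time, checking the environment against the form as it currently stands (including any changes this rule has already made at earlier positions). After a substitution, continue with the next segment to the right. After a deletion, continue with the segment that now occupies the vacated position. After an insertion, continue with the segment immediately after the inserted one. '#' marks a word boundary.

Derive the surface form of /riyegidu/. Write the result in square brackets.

[riyehis]

(1) Intervocalic Lenition: [riyegidu] → [riyehizu]
(2) Apocope: [riyehizu] → [riyehiz]
(3) Word-Final Devoicing: [riyehiz] → [riyehis]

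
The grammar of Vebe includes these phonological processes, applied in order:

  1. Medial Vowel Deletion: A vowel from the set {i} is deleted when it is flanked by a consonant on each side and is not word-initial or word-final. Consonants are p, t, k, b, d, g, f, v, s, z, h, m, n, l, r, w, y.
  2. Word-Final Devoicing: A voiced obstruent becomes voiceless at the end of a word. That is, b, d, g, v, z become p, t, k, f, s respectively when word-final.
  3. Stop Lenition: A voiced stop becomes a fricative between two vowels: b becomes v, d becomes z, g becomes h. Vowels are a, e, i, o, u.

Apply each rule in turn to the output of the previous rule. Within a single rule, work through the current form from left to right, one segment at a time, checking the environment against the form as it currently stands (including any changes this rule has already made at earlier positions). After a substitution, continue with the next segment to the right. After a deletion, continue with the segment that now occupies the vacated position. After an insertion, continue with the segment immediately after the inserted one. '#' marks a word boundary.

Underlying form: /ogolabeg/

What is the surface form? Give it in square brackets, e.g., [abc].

1 Medial Vowel Deletion: no change — [ogolabeg]
2 Word-Final Devoicing: [ogolabeg] → [ogolabek]
3 Stop Lenition: [ogolabek] → [oholavek]

[oholavek]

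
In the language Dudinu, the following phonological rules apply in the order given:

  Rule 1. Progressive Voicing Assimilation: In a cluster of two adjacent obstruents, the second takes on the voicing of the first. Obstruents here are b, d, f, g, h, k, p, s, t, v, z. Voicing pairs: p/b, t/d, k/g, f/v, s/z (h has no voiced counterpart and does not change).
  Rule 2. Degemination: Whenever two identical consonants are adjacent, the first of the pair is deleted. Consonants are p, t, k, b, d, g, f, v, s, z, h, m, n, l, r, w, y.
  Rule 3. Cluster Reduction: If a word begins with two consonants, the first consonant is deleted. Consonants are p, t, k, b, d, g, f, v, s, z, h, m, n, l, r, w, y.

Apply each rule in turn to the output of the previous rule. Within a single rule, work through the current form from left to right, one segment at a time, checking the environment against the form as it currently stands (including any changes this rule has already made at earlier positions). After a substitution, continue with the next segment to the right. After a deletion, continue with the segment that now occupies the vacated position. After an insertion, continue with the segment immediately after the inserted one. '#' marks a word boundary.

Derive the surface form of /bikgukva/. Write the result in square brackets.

Rule 1 Progressive Voicing Assimilation: [bikgukva] → [bikkukfa]
Rule 2 Degemination: [bikkukfa] → [bikukfa]
Rule 3 Cluster Reduction: no change — [bikukfa]

[bikukfa]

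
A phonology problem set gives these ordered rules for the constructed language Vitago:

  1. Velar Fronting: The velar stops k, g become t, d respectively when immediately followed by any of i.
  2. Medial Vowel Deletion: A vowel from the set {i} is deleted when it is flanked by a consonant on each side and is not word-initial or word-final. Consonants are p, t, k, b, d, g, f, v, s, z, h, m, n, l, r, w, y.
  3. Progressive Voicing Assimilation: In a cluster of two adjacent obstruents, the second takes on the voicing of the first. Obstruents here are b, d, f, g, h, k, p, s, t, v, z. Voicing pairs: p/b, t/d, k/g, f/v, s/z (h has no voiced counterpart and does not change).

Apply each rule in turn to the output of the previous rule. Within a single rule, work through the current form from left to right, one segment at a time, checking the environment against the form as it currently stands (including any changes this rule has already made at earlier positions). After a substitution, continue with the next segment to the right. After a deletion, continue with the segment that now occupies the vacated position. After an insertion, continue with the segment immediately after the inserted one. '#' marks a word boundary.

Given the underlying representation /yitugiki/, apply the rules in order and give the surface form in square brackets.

1 Velar Fronting: [yitugiki] → [yituditi]
2 Medial Vowel Deletion: [yituditi] → [ytudti]
3 Progressive Voicing Assimilation: [ytudti] → [ytuddi]

[ytuddi]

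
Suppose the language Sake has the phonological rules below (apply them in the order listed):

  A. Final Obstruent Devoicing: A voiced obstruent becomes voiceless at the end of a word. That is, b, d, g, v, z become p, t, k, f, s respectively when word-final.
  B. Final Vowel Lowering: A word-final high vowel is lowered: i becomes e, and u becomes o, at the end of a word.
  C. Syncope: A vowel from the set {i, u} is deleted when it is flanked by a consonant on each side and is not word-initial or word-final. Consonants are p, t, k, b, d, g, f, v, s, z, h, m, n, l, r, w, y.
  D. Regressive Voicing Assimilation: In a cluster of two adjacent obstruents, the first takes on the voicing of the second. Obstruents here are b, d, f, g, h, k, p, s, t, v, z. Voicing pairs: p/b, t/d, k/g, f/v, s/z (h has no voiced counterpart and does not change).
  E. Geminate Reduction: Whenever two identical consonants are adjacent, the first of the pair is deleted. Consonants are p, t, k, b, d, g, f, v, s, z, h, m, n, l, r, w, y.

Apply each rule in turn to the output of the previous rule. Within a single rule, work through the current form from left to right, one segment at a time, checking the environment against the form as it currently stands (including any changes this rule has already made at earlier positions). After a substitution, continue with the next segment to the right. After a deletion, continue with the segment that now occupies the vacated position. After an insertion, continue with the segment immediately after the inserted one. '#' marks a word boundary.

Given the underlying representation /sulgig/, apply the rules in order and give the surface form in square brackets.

[slk]

A Final Obstruent Devoicing: [sulgig] → [sulgik]
B Final Vowel Lowering: no change — [sulgik]
C Syncope: [sulgik] → [slgk]
D Regressive Voicing Assimilation: [slgk] → [slkk]
E Geminate Reduction: [slkk] → [slk]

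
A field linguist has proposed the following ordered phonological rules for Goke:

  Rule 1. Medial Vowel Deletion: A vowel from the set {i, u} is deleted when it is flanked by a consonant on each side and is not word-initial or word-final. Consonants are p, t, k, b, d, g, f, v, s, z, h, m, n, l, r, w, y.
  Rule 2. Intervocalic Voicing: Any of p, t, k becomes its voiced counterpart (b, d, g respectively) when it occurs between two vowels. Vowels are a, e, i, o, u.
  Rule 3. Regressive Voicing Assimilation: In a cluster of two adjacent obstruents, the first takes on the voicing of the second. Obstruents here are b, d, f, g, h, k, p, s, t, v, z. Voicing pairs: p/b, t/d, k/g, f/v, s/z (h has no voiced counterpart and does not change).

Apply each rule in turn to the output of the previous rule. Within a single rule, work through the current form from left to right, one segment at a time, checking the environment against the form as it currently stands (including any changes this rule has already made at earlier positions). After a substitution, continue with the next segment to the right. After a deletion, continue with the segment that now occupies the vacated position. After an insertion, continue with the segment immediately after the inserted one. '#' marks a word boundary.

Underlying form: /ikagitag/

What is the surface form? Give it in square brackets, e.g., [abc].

Rule 1 Medial Vowel Deletion: [ikagitag] → [ikagtag]
Rule 2 Intervocalic Voicing: [ikagtag] → [igagtag]
Rule 3 Regressive Voicing Assimilation: [igagtag] → [igaktag]

[igaktag]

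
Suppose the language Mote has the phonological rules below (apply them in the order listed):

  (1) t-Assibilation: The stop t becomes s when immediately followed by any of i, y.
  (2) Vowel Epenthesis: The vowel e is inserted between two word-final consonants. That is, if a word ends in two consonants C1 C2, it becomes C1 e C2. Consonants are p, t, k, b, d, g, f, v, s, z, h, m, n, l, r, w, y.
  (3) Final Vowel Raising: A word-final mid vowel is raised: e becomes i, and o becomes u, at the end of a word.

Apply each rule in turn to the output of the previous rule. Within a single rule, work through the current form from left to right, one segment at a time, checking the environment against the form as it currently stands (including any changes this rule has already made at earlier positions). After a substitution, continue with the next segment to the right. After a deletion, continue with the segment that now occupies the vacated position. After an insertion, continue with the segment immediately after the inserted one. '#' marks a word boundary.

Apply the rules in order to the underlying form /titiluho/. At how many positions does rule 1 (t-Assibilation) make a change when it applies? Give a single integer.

(1) t-Assibilation: [titiluho] → [sisiluho]
(2) Vowel Epenthesis: no change — [sisiluho]
(3) Final Vowel Raising: [sisiluho] → [sisiluhu]
Rule 1 changed 2 position(s).

2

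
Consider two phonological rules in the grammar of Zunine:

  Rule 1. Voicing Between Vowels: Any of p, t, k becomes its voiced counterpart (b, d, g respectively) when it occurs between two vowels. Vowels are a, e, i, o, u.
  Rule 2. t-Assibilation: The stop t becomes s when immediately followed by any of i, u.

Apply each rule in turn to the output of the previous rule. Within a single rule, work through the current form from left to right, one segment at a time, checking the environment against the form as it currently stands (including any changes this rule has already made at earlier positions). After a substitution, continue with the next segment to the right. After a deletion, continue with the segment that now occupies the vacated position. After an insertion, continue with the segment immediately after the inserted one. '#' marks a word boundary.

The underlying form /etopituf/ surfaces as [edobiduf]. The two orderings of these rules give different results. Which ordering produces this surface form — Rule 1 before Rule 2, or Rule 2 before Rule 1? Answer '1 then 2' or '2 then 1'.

Order 1 then 2:
  1 Voicing Between Vowels: [etopituf] → [edobiduf]
  2 t-Assibilation: no change — [edobiduf]
  result: [edobiduf]
Order 2 then 1:
  2 t-Assibilation: [etopituf] → [etopisuf]
  1 Voicing Between Vowels: [etopisuf] → [edobisuf]
  result: [edobisuf]

1 then 2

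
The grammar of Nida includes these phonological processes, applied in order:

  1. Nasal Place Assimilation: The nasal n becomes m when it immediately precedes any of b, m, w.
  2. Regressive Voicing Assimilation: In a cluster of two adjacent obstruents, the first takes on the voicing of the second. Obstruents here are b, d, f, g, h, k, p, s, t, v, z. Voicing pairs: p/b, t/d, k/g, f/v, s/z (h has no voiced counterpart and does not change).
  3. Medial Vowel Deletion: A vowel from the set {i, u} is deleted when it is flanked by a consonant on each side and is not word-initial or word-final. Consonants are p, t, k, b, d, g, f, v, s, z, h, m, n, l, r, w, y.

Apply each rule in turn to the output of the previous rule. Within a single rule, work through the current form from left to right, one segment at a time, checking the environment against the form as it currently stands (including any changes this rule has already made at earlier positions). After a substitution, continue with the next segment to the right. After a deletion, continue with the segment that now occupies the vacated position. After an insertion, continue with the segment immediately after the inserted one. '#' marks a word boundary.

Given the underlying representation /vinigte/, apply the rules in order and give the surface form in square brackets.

1 Nasal Place Assimilation: no change — [vinigte]
2 Regressive Voicing Assimilation: [vinigte] → [vinikte]
3 Medial Vowel Deletion: [vinikte] → [vnkte]

[vnkte]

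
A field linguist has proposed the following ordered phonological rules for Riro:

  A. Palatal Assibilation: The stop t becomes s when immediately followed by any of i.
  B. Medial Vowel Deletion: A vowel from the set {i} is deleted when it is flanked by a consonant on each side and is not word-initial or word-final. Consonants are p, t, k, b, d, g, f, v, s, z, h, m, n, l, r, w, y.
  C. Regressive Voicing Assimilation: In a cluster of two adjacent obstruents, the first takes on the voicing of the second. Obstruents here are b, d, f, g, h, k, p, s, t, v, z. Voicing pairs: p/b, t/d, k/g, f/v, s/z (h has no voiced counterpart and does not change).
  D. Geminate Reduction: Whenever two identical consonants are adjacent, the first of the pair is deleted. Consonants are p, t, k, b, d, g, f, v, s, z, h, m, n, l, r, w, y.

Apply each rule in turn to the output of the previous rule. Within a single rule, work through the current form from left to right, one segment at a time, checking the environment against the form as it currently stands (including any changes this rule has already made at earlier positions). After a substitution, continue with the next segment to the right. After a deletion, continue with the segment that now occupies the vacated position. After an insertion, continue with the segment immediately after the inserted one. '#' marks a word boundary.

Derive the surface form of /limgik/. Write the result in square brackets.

A Palatal Assibilation: no change — [limgik]
B Medial Vowel Deletion: [limgik] → [lmgk]
C Regressive Voicing Assimilation: [lmgk] → [lmkk]
D Geminate Reduction: [lmkk] → [lmk]

[lmk]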